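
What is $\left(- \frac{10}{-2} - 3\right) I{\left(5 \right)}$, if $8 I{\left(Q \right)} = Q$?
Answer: $\frac{5}{4} \approx 1.25$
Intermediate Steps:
$I{\left(Q \right)} = \frac{Q}{8}$
$\left(- \frac{10}{-2} - 3\right) I{\left(5 \right)} = \left(- \frac{10}{-2} - 3\right) \frac{1}{8} \cdot 5 = \left(\left(-10\right) \left(- \frac{1}{2}\right) - 3\right) \frac{5}{8} = \left(5 - 3\right) \frac{5}{8} = 2 \cdot \frac{5}{8} = \frac{5}{4}$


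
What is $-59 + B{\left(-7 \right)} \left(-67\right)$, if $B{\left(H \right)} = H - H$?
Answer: $-59$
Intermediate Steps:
$B{\left(H \right)} = 0$
$-59 + B{\left(-7 \right)} \left(-67\right) = -59 + 0 \left(-67\right) = -59 + 0 = -59$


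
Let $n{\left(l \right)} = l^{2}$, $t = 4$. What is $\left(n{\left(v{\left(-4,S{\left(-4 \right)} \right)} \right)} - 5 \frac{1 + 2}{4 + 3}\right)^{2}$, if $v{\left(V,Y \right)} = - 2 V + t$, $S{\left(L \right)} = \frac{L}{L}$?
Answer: $\frac{986049}{49} \approx 20123.0$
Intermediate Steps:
$S{\left(L \right)} = 1$
$v{\left(V,Y \right)} = 4 - 2 V$ ($v{\left(V,Y \right)} = - 2 V + 4 = 4 - 2 V$)
$\left(n{\left(v{\left(-4,S{\left(-4 \right)} \right)} \right)} - 5 \frac{1 + 2}{4 + 3}\right)^{2} = \left(\left(4 - -8\right)^{2} - 5 \frac{1 + 2}{4 + 3}\right)^{2} = \left(\left(4 + 8\right)^{2} - 5 \cdot \frac{3}{7}\right)^{2} = \left(12^{2} - 5 \cdot 3 \cdot \frac{1}{7}\right)^{2} = \left(144 - \frac{15}{7}\right)^{2} = \left(\frac{993}{7}\right)^{2} = \frac{986049}{49}$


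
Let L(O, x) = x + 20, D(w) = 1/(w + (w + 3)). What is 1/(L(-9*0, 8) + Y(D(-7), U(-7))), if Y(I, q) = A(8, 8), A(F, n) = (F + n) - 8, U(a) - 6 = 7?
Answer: 1/36 ≈ 0.027778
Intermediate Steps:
D(w) = 1/(3 + 2*w) (D(w) = 1/(w + (3 + w)) = 1/(3 + 2*w))
L(O, x) = 20 + x
U(a) = 13 (U(a) = 6 + 7 = 13)
A(F, n) = -8 + F + n
Y(I, q) = 8 (Y(I, q) = -8 + 8 + 8 = 8)
1/(L(-9*0, 8) + Y(D(-7), U(-7))) = 1/((20 + 8) + 8) = 1/(28 + 8) = 1/36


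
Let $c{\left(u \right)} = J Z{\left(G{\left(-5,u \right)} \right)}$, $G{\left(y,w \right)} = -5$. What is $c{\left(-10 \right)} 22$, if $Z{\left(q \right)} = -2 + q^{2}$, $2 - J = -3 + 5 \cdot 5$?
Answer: $-10120$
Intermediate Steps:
$J = -20$ ($J = 2 - \left(-3 + 5 \cdot 5\right) = 2 - \left(-3 + 25\right) = 2 - 22 = -20$)
$c{\left(u \right)} = -460$ ($c{\left(u \right)} = - 20 \left(-2 + \left(-5\right)^{2}\right) = - 20 \left(-2 + 25\right) = \left(-20\right) 23 = -460$)
$c{\left(-10 \right)} 22 = \left(-460\right) 22 = -10120$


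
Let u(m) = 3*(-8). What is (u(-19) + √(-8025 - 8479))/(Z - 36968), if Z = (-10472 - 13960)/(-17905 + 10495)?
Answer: 1235/1902142 - 1235*I*√4126/22825704 ≈ 0.00064927 - 0.0034754*I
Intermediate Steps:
Z = 4072/1235 (Z = -24432/(-7410) = -24432*(-1/7410) = 4072/1235 ≈ 3.2972)
u(m) = -24
(u(-19) + √(-8025 - 8479))/(Z - 36968) = (-24 + √(-8025 - 8479))/(4072/1235 - 36968) = (-24 + √(-16504))/(-45651408/1235) = (-24 + 2*I*√4126)*(-1235/45651408) = 1235/1902142 - 1235*I*√4126/22825704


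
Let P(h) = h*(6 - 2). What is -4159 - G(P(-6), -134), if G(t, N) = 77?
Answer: -4236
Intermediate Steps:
P(h) = 4*h (P(h) = h*4 = 4*h)
-4159 - G(P(-6), -134) = -4159 - 1*77 = -4159 - 77 = -4236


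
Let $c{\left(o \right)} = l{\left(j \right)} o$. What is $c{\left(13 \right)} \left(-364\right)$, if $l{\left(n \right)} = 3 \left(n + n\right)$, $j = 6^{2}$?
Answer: $-1022112$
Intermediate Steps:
$j = 36$
$l{\left(n \right)} = 6 n$ ($l{\left(n \right)} = 3 \cdot 2 n = 6 n$)
$c{\left(o \right)} = 216 o$ ($c{\left(o \right)} = 6 \cdot 36 o = 216 o$)
$c{\left(13 \right)} \left(-364\right) = 216 \cdot 13 \left(-364\right) = 2808 \left(-364\right) = -1022112$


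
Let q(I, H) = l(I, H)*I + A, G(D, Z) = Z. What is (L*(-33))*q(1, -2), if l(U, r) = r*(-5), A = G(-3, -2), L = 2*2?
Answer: -1056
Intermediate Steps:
L = 4
A = -2
l(U, r) = -5*r
q(I, H) = -2 - 5*H*I (q(I, H) = (-5*H)*I - 2 = -5*H*I - 2 = -2 - 5*H*I)
(L*(-33))*q(1, -2) = (4*(-33))*(-2 - 5*(-2)*1) = -132*(-2 + 10) = -132*8 = -1056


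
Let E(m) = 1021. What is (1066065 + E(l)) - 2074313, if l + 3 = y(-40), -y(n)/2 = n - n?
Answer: -1007227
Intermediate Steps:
y(n) = 0 (y(n) = -2*(n - n) = -2*0 = 0)
l = -3 (l = -3 + 0 = -3)
(1066065 + E(l)) - 2074313 = (1066065 + 1021) - 2074313 = 1067086 - 2074313 = -1007227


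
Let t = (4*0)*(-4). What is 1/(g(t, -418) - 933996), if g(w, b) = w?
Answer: -1/933996 ≈ -1.0707e-6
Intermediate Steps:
t = 0 (t = 0*(-4) = 0)
1/(g(t, -418) - 933996) = 1/(0 - 933996) = 1/(-933996) = -1/933996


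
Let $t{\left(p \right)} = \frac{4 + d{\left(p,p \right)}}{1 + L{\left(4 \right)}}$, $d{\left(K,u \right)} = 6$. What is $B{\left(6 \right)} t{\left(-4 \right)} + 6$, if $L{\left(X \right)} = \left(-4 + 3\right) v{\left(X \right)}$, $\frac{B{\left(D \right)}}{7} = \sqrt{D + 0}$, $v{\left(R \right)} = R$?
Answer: $6 - \frac{70 \sqrt{6}}{3} \approx -51.155$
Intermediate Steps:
$B{\left(D \right)} = 7 \sqrt{D}$ ($B{\left(D \right)} = 7 \sqrt{D + 0} = 7 \sqrt{D}$)
$L{\left(X \right)} = - X$ ($L{\left(X \right)} = \left(-4 + 3\right) X = - X$)
$t{\left(p \right)} = - \frac{10}{3}$ ($t{\left(p \right)} = \frac{4 + 6}{1 - 4} = \frac{10}{1 - 4} = \frac{10}{-3} = 10 \left(- \frac{1}{3}\right) = - \frac{10}{3}$)
$B{\left(6 \right)} t{\left(-4 \right)} + 6 = 7 \sqrt{6} \left(- \frac{10}{3}\right) + 6 = - \frac{70 \sqrt{6}}{3} + 6 = 6 - \frac{70 \sqrt{6}}{3}$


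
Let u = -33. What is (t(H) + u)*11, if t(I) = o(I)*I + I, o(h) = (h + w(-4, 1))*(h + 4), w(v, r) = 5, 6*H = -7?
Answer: -111287/216 ≈ -515.22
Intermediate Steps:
H = -7/6 (H = (⅙)*(-7) = -7/6 ≈ -1.1667)
o(h) = (4 + h)*(5 + h) (o(h) = (h + 5)*(h + 4) = (5 + h)*(4 + h) = (4 + h)*(5 + h))
t(I) = I + I*(20 + I² + 9*I) (t(I) = (20 + I² + 9*I)*I + I = I*(20 + I² + 9*I) + I = I + I*(20 + I² + 9*I))
(t(H) + u)*11 = (-7*(21 + (-7/6)² + 9*(-7/6))/6 - 33)*11 = (-7*(21 + 49/36 - 21/2)/6 - 33)*11 = (-7/6*427/36 - 33)*11 = (-2989/216 - 33)*11 = -10117/216*11 = -111287/216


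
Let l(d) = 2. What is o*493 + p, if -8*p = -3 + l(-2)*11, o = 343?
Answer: 1352773/8 ≈ 1.6910e+5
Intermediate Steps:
p = -19/8 (p = -(-3 + 2*11)/8 = -(-3 + 22)/8 = -⅛*19 = -19/8 ≈ -2.3750)
o*493 + p = 343*493 - 19/8 = 169099 - 19/8 = 1352773/8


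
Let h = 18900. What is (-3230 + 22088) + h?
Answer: 37758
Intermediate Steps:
(-3230 + 22088) + h = (-3230 + 22088) + 18900 = 18858 + 18900 = 37758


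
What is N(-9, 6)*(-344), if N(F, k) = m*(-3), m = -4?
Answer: -4128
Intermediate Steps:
N(F, k) = 12 (N(F, k) = -4*(-3) = 12)
N(-9, 6)*(-344) = 12*(-344) = -4128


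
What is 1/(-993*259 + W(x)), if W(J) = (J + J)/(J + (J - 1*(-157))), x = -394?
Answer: -631/162284209 ≈ -3.8882e-6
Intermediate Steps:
W(J) = 2*J/(157 + 2*J) (W(J) = (2*J)/(J + (J + 157)) = (2*J)/(J + (157 + J)) = (2*J)/(157 + 2*J) = 2*J/(157 + 2*J))
1/(-993*259 + W(x)) = 1/(-993*259 + 2*(-394)/(157 + 2*(-394))) = 1/(-257187 + 2*(-394)/(157 - 788)) = 1/(-257187 + 2*(-394)/(-631)) = 1/(-257187 + 2*(-394)*(-1/631)) = 1/(-257187 + 788/631) = 1/(-162284209/631) = -631/162284209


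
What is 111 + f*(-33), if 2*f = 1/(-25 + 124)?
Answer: 665/6 ≈ 110.83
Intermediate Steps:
f = 1/198 (f = 1/(2*(-25 + 124)) = (½)/99 = (½)*(1/99) = 1/198 ≈ 0.0050505)
111 + f*(-33) = 111 + (1/198)*(-33) = 111 - ⅙ = 665/6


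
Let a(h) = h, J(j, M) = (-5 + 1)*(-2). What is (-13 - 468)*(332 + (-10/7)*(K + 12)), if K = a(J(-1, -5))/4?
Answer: -150072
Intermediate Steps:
J(j, M) = 8 (J(j, M) = -4*(-2) = 8)
K = 2 (K = 8/4 = 8*(¼) = 2)
(-13 - 468)*(332 + (-10/7)*(K + 12)) = (-13 - 468)*(332 + (-10/7)*(2 + 12)) = -481*(332 - 10*⅐*14) = -481*(332 - 10/7*14) = -481*(332 - 20) = -481*312 = -150072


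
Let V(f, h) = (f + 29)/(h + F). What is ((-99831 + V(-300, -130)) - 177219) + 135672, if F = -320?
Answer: -63619829/450 ≈ -1.4138e+5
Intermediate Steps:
V(f, h) = (29 + f)/(-320 + h) (V(f, h) = (f + 29)/(h - 320) = (29 + f)/(-320 + h))
((-99831 + V(-300, -130)) - 177219) + 135672 = ((-99831 + (29 - 300)/(-320 - 130)) - 177219) + 135672 = ((-99831 - 271/(-450)) - 177219) + 135672 = ((-99831 - 1/450*(-271)) - 177219) + 135672 = ((-99831 + 271/450) - 177219) + 135672 = (-44923679/450 - 177219) + 135672 = -124672229/450 + 135672 = -63619829/450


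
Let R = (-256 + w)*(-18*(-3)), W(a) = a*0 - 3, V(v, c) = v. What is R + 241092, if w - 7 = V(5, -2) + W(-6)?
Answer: 227754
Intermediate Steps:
W(a) = -3 (W(a) = 0 - 3 = -3)
w = 9 (w = 7 + (5 - 3) = 7 + 2 = 9)
R = -13338 (R = (-256 + 9)*(-18*(-3)) = -247*54 = -13338)
R + 241092 = -13338 + 241092 = 227754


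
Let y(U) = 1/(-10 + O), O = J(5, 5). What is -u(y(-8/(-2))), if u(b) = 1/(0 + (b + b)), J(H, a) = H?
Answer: 5/2 ≈ 2.5000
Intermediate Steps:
O = 5
y(U) = -⅕ (y(U) = 1/(-10 + 5) = 1/(-5) = -⅕)
u(b) = 1/(2*b) (u(b) = 1/(0 + 2*b) = 1/(2*b))
-u(y(-8/(-2))) = -1/(2*(-⅕)) = -(-5)/2 = -1*(-5/2) = 5/2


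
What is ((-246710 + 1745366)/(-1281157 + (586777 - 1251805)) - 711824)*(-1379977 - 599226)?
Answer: 2741874408266073488/1946185 ≈ 1.4088e+12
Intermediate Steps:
((-246710 + 1745366)/(-1281157 + (586777 - 1251805)) - 711824)*(-1379977 - 599226) = (1498656/(-1281157 - 665028) - 711824)*(-1979203) = (1498656/(-1946185) - 711824)*(-1979203) = (1498656*(-1/1946185) - 711824)*(-1979203) = (-1498656/1946185 - 711824)*(-1979203) = -1385342690096/1946185*(-1979203) = 2741874408266073488/1946185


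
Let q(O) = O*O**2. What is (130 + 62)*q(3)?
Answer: 5184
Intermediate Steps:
q(O) = O**3
(130 + 62)*q(3) = (130 + 62)*3**3 = 192*27 = 5184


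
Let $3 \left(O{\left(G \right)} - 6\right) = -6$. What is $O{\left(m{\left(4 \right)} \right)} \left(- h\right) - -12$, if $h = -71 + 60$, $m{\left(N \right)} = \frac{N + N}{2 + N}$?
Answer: $56$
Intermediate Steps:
$m{\left(N \right)} = \frac{2 N}{2 + N}$
$O{\left(G \right)} = 4$ ($O{\left(G \right)} = 6 + \frac{1}{3} \left(-6\right) = 6 - 2 = 4$)
$h = -11$
$O{\left(m{\left(4 \right)} \right)} \left(- h\right) - -12 = 4 \left(\left(-1\right) \left(-11\right)\right) - -12 = 4 \cdot 11 + \left(-23 + 35\right) = 44 + 12 = 56$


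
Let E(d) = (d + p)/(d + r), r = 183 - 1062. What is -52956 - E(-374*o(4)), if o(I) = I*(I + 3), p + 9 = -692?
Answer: -601114729/11351 ≈ -52957.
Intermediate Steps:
p = -701 (p = -9 - 692 = -701)
o(I) = I*(3 + I)
r = -879
E(d) = (-701 + d)/(-879 + d) (E(d) = (d - 701)/(d - 879) = (-701 + d)/(-879 + d))
-52956 - E(-374*o(4)) = -52956 - (-701 - 1496*(3 + 4))/(-879 - 1496*(3 + 4)) = -52956 - (-701 - 1496*7)/(-879 - 1496*7) = -52956 - (-701 - 374*28)/(-879 - 374*28) = -52956 - (-701 - 10472)/(-879 - 10472) = -52956 - (-11173)/(-11351) = -52956 - (-1)*(-11173)/11351 = -52956 - 1*11173/11351 = -52956 - 11173/11351 = -601114729/11351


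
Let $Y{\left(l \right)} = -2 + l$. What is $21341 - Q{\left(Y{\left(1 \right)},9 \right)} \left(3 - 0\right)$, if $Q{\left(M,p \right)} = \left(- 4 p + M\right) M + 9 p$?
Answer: $20987$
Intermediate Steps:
$Q{\left(M,p \right)} = 9 p + M \left(M - 4 p\right)$ ($Q{\left(M,p \right)} = \left(M - 4 p\right) M + 9 p = M \left(M - 4 p\right) + 9 p = 9 p + M \left(M - 4 p\right)$)
$21341 - Q{\left(Y{\left(1 \right)},9 \right)} \left(3 - 0\right) = 21341 - \left(\left(-2 + 1\right)^{2} + 9 \cdot 9 - 4 \left(-2 + 1\right) 9\right) \left(3 - 0\right) = 21341 - \left(\left(-1\right)^{2} + 81 - \left(-4\right) 9\right) \left(3 + 0\right) = 21341 - \left(1 + 81 + 36\right) 3 = 21341 - 118 \cdot 3 = 21341 - 354 = 20987$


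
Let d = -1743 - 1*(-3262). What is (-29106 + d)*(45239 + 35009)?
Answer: -2213801576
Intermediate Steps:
d = 1519 (d = -1743 + 3262 = 1519)
(-29106 + d)*(45239 + 35009) = (-29106 + 1519)*(45239 + 35009) = -27587*80248 = -2213801576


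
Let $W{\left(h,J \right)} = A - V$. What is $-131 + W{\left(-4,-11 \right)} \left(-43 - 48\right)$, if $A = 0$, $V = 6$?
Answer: $415$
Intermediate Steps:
$W{\left(h,J \right)} = -6$ ($W{\left(h,J \right)} = 0 - 6 = -6$)
$-131 + W{\left(-4,-11 \right)} \left(-43 - 48\right) = -131 - 6 \left(-43 - 48\right) = -131 - -546 = -131 + 546 = 415$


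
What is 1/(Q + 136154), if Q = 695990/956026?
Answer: 478013/65083729997 ≈ 7.3446e-6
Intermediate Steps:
Q = 347995/478013 (Q = 695990*(1/956026) = 347995/478013 ≈ 0.72800)
1/(Q + 136154) = 1/(347995/478013 + 136154) = 1/(65083729997/478013) = 478013/65083729997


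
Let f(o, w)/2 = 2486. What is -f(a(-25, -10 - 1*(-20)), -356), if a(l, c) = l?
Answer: -4972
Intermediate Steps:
f(o, w) = 4972 (f(o, w) = 2*2486 = 4972)
-f(a(-25, -10 - 1*(-20)), -356) = -1*4972 = -4972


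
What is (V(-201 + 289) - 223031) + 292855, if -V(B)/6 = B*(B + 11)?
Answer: 17552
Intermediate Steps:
V(B) = -6*B*(11 + B) (V(B) = -6*B*(B + 11) = -6*B*(11 + B))
(V(-201 + 289) - 223031) + 292855 = (-6*(-201 + 289)*(11 + (-201 + 289)) - 223031) + 292855 = (-6*88*(11 + 88) - 223031) + 292855 = (-6*88*99 - 223031) + 292855 = (-52272 - 223031) + 292855 = -275303 + 292855 = 17552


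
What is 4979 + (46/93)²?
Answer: 43065487/8649 ≈ 4979.2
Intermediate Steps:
4979 + (46/93)² = 4979 + 2116/8649 = 43065487/8649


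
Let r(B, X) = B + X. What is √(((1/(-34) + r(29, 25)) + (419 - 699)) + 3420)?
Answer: √3692230/34 ≈ 56.515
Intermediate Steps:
√(((1/(-34) + r(29, 25)) + (419 - 699)) + 3420) = √(((1/(-34) + (29 + 25)) + (419 - 699)) + 3420) = √(((-1/34 + 54) - 280) + 3420) = √((1835/34 - 280) + 3420) = √(-7685/34 + 3420) = √(108595/34) = √3692230/34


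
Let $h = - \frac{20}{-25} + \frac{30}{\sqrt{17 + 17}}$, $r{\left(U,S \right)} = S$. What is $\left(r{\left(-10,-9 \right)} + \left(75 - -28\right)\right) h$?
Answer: $\frac{376}{5} + \frac{1410 \sqrt{34}}{17} \approx 558.83$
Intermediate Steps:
$h = \frac{4}{5} + \frac{15 \sqrt{34}}{17}$ ($h = \left(-20\right) \left(- \frac{1}{25}\right) + \frac{30}{\sqrt{34}} = \frac{4}{5} + 30 \frac{\sqrt{34}}{34} = \frac{4}{5} + \frac{15 \sqrt{34}}{17} \approx 5.945$)
$\left(r{\left(-10,-9 \right)} + \left(75 - -28\right)\right) h = \left(-9 + \left(75 - -28\right)\right) \left(\frac{4}{5} + \frac{15 \sqrt{34}}{17}\right) = \left(-9 + \left(75 + 28\right)\right) \left(\frac{4}{5} + \frac{15 \sqrt{34}}{17}\right) = \left(-9 + 103\right) \left(\frac{4}{5} + \frac{15 \sqrt{34}}{17}\right) = 94 \left(\frac{4}{5} + \frac{15 \sqrt{34}}{17}\right) = \frac{376}{5} + \frac{1410 \sqrt{34}}{17}$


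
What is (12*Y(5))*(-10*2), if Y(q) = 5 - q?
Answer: 0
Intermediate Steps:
(12*Y(5))*(-10*2) = (12*(5 - 1*5))*(-10*2) = (12*(5 - 5))*(-20) = (12*0)*(-20) = 0*(-20) = 0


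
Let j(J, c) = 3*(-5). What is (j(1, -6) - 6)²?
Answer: 441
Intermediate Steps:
j(J, c) = -15
(j(1, -6) - 6)² = (-15 - 6)² = (-21)² = 441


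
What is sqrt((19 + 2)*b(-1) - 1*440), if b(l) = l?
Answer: I*sqrt(461) ≈ 21.471*I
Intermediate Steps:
sqrt((19 + 2)*b(-1) - 1*440) = sqrt((19 + 2)*(-1) - 1*440) = sqrt(21*(-1) - 440) = sqrt(-21 - 440) = sqrt(-461) = I*sqrt(461)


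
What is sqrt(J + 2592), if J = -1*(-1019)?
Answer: sqrt(3611) ≈ 60.092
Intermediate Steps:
J = 1019
sqrt(J + 2592) = sqrt(1019 + 2592) = sqrt(3611)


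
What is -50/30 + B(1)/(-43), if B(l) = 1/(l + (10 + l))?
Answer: -287/172 ≈ -1.6686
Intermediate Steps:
B(l) = 1/(10 + 2*l)
-50/30 + B(1)/(-43) = -50/30 + (1/(2*(5 + 1)))/(-43) = -50*1/30 + ((1/2)/6)*(-1/43) = -5/3 + ((1/2)*(1/6))*(-1/43) = -5/3 + (1/12)*(-1/43) = -5/3 - 1/516 = -287/172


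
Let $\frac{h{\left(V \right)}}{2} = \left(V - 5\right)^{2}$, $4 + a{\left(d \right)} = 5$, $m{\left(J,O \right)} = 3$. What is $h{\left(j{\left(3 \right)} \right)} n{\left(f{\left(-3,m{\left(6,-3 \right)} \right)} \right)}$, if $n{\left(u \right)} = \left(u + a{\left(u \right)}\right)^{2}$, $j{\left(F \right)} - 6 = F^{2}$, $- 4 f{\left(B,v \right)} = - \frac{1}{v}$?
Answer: $\frac{4225}{18} \approx 234.72$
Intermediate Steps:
$a{\left(d \right)} = 1$ ($a{\left(d \right)} = -4 + 5 = 1$)
$f{\left(B,v \right)} = \frac{1}{4 v}$ ($f{\left(B,v \right)} = - \frac{\left(-1\right) \frac{1}{v}}{4} = \frac{1}{4 v}$)
$j{\left(F \right)} = 6 + F^{2}$
$n{\left(u \right)} = \left(1 + u\right)^{2}$ ($n{\left(u \right)} = \left(u + 1\right)^{2} = \left(1 + u\right)^{2}$)
$h{\left(V \right)} = 2 \left(-5 + V\right)^{2}$ ($h{\left(V \right)} = 2 \left(V - 5\right)^{2} = 2 \left(-5 + V\right)^{2}$)
$h{\left(j{\left(3 \right)} \right)} n{\left(f{\left(-3,m{\left(6,-3 \right)} \right)} \right)} = 2 \left(-5 + \left(6 + 3^{2}\right)\right)^{2} \left(1 + \frac{1}{4 \cdot 3}\right)^{2} = 2 \left(-5 + \left(6 + 9\right)\right)^{2} \left(1 + \frac{1}{4} \cdot \frac{1}{3}\right)^{2} = 2 \left(-5 + 15\right)^{2} \left(1 + \frac{1}{12}\right)^{2} = 2 \cdot 10^{2} \left(\frac{13}{12}\right)^{2} = 2 \cdot 100 \cdot \frac{169}{144} = 200 \cdot \frac{169}{144} = \frac{4225}{18}$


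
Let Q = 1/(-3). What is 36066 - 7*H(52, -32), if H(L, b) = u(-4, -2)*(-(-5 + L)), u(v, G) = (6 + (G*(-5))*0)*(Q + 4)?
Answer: 43304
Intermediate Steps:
Q = -1/3 (Q = 1*(-1/3) = -1/3 ≈ -0.33333)
u(v, G) = 22 (u(v, G) = (6 + (G*(-5))*0)*(-1/3 + 4) = (6 - 5*G*0)*(11/3) = (6 + 0)*(11/3) = 6*(11/3) = 22)
H(L, b) = 110 - 22*L (H(L, b) = 22*(-(-5 + L)) = 22*(5 - L) = 110 - 22*L)
36066 - 7*H(52, -32) = 36066 - 7*(110 - 22*52) = 36066 - 7*(110 - 1144) = 36066 - 7*(-1034) = 36066 - 1*(-7238) = 36066 + 7238 = 43304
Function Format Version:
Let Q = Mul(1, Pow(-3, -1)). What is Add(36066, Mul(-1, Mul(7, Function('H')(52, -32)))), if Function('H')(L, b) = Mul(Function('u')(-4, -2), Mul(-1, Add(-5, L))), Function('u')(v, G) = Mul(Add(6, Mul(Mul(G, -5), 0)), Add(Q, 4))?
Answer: 43304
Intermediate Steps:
Q = Rational(-1, 3) (Q = Mul(1, Rational(-1, 3)) = Rational(-1, 3) ≈ -0.33333)
Function('u')(v, G) = 22 (Function('u')(v, G) = Mul(Add(6, Mul(Mul(G, -5), 0)), Add(Rational(-1, 3), 4)) = Mul(Add(6, Mul(Mul(-5, G), 0)), Rational(11, 3)) = Mul(Add(6, 0), Rational(11, 3)) = Mul(6, Rational(11, 3)) = 22)
Function('H')(L, b) = Add(110, Mul(-22, L)) (Function('H')(L, b) = Mul(22, Mul(-1, Add(-5, L))) = Mul(22, Add(5, Mul(-1, L))) = Add(110, Mul(-22, L)))
Add(36066, Mul(-1, Mul(7, Function('H')(52, -32)))) = Add(36066, Mul(-1, Mul(7, Add(110, Mul(-22, 52))))) = Add(36066, Mul(-1, Mul(7, Add(110, -1144)))) = Add(36066, Mul(-1, Mul(7, -1034))) = Add(36066, Mul(-1, -7238)) = Add(36066, 7238) = 43304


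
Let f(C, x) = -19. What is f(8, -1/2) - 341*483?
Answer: -164722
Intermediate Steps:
f(8, -1/2) - 341*483 = -19 - 341*483 = -19 - 164703 = -164722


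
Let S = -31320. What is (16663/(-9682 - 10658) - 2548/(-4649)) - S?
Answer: 2961614231233/94560660 ≈ 31320.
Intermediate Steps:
(16663/(-9682 - 10658) - 2548/(-4649)) - S = (16663/(-9682 - 10658) - 2548/(-4649)) - 1*(-31320) = (16663/(-20340) - 2548*(-1/4649)) + 31320 = (16663*(-1/20340) + 2548/4649) + 31320 = (-16663/20340 + 2548/4649) + 31320 = -25639967/94560660 + 31320 = 2961614231233/94560660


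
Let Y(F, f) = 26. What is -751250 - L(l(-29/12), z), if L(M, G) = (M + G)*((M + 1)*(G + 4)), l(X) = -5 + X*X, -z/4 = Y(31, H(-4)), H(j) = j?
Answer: -3992894375/5184 ≈ -7.7023e+5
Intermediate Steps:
z = -104 (z = -4*26 = -104)
l(X) = -5 + X**2
L(M, G) = (1 + M)*(4 + G)*(G + M) (L(M, G) = (G + M)*((1 + M)*(4 + G)) = (1 + M)*(4 + G)*(G + M))
-751250 - L(l(-29/12), z) = -751250 - ((-104)**2 + 4*(-104) + 4*(-5 + (-29/12)**2) + 4*(-5 + (-29/12)**2)**2 - 104*(-5 + (-29/12)**2)**2 + (-5 + (-29/12)**2)*(-104)**2 + 5*(-104)*(-5 + (-29/12)**2)) = -751250 - (10816 - 416 + 4*(-5 + (-29*1/12)**2) + 4*(-5 + (-29*1/12)**2)**2 - 104*(-5 + (-29*1/12)**2)**2 + (-5 + (-29*1/12)**2)*10816 + 5*(-104)*(-5 + (-29*1/12)**2)) = -751250 - (10816 - 416 + 4*(-5 + (-29/12)**2) + 4*(-5 + (-29/12)**2)**2 - 104*(-5 + (-29/12)**2)**2 + (-5 + (-29/12)**2)*10816 + 5*(-104)*(-5 + (-29/12)**2)) = -751250 - (10816 - 416 + 4*(-5 + 841/144) + 4*(-5 + 841/144)**2 - 104*(-5 + 841/144)**2 + (-5 + 841/144)*10816 + 5*(-104)*(-5 + 841/144)) = -751250 - (10816 - 416 + 4*(121/144) + 4*(121/144)**2 - 104*(121/144)**2 + (121/144)*10816 + 5*(-104)*(121/144)) = -751250 - (10816 - 416 + 121/36 + 4*(14641/20736) - 104*14641/20736 + 81796/9 - 7865/18) = -751250 - (10816 - 416 + 121/36 + 14641/5184 - 190333/2592 + 81796/9 - 7865/18) = -751250 - 1*98414375/5184 = -751250 - 98414375/5184 = -3992894375/5184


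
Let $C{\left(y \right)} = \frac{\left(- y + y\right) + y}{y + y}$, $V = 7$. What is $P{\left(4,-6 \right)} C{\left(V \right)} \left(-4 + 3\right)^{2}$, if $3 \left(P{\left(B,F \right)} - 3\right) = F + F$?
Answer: $- \frac{1}{2} \approx -0.5$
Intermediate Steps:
$P{\left(B,F \right)} = 3 + \frac{2 F}{3}$ ($P{\left(B,F \right)} = 3 + \frac{F + F}{3} = 3 + \frac{2 F}{3}$)
$C{\left(y \right)} = \frac{1}{2}$ ($C{\left(y \right)} = \frac{0 + y}{2 y} = y \frac{1}{2 y} = \frac{1}{2}$)
$P{\left(4,-6 \right)} C{\left(V \right)} \left(-4 + 3\right)^{2} = \left(3 + \frac{2}{3} \left(-6\right)\right) \frac{1}{2} \left(-4 + 3\right)^{2} = \left(3 - 4\right) \frac{1}{2} \left(-1\right)^{2} = \left(-1\right) \frac{1}{2} \cdot 1 = \left(- \frac{1}{2}\right) 1 = - \frac{1}{2}$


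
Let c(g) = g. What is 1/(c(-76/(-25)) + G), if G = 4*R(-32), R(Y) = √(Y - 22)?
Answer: 475/136444 - 1875*I*√6/136444 ≈ 0.0034813 - 0.033661*I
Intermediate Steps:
R(Y) = √(-22 + Y)
G = 12*I*√6 (G = 4*√(-22 - 32) = 4*√(-54) = 4*(3*I*√6) = 12*I*√6 ≈ 29.394*I)
1/(c(-76/(-25)) + G) = 1/(-76/(-25) + 12*I*√6) = 1/(-76*(-1/25) + 12*I*√6) = 1/(76/25 + 12*I*√6)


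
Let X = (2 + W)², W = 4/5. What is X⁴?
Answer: 1475789056/390625 ≈ 3778.0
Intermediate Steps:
W = ⅘ (W = 4*(⅕) = ⅘ ≈ 0.80000)
X = 196/25 (X = (2 + ⅘)² = (14/5)² = 196/25 ≈ 7.8400)
X⁴ = (196/25)⁴ = 1475789056/390625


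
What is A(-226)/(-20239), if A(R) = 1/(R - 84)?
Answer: 1/6274090 ≈ 1.5939e-7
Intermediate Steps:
A(R) = 1/(-84 + R)
A(-226)/(-20239) = 1/(-84 - 226*(-20239)) = -1/20239/(-310) = -1/310*(-1/20239) = 1/6274090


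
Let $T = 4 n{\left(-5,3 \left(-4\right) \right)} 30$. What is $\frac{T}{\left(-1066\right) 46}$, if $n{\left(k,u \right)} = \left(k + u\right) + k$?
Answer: $\frac{660}{12259} \approx 0.053838$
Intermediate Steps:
$n{\left(k,u \right)} = u + 2 k$
$T = -2640$ ($T = 4 \left(3 \left(-4\right) + 2 \left(-5\right)\right) 30 = 4 \left(-12 - 10\right) 30 = 4 \left(-22\right) 30 = \left(-88\right) 30 = -2640$)
$\frac{T}{\left(-1066\right) 46} = - \frac{2640}{\left(-1066\right) 46} = - \frac{2640}{-49036} = \left(-2640\right) \left(- \frac{1}{49036}\right) = \frac{660}{12259}$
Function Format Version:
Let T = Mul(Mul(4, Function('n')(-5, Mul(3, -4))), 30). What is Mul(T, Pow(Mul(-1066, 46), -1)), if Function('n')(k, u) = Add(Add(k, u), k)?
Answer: Rational(660, 12259) ≈ 0.053838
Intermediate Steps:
Function('n')(k, u) = Add(u, Mul(2, k))
T = -2640 (T = Mul(Mul(4, Add(Mul(3, -4), Mul(2, -5))), 30) = Mul(Mul(4, Add(-12, -10)), 30) = Mul(Mul(4, -22), 30) = Mul(-88, 30) = -2640)
Mul(T, Pow(Mul(-1066, 46), -1)) = Mul(-2640, Pow(Mul(-1066, 46), -1)) = Mul(-2640, Pow(-49036, -1)) = Mul(-2640, Rational(-1, 49036)) = Rational(660, 12259)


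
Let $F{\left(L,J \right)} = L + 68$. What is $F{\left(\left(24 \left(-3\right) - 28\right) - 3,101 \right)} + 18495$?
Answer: $18460$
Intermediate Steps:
$F{\left(L,J \right)} = 68 + L$
$F{\left(\left(24 \left(-3\right) - 28\right) - 3,101 \right)} + 18495 = \left(68 + \left(\left(24 \left(-3\right) - 28\right) - 3\right)\right) + 18495 = \left(68 - 103\right) + 18495 = -35 + 18495 = 18460$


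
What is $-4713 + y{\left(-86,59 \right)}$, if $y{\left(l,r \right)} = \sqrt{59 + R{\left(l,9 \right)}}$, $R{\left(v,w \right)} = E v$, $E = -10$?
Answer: $-4713 + \sqrt{919} \approx -4682.7$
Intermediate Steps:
$R{\left(v,w \right)} = - 10 v$
$y{\left(l,r \right)} = \sqrt{59 - 10 l}$
$-4713 + y{\left(-86,59 \right)} = -4713 + \sqrt{59 - -860} = -4713 + \sqrt{59 + 860} = -4713 + \sqrt{919}$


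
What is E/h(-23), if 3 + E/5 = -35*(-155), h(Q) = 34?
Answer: 13555/17 ≈ 797.35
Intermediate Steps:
E = 27110 (E = -15 + 5*(-35*(-155)) = -15 + 5*5425 = -15 + 27125 = 27110)
E/h(-23) = 27110/34 = 27110*(1/34) = 13555/17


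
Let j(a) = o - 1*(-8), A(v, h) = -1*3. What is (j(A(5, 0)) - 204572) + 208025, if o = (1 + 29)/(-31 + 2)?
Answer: 100339/29 ≈ 3460.0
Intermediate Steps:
o = -30/29 (o = 30/(-29) = 30*(-1/29) = -30/29 ≈ -1.0345)
A(v, h) = -3
j(a) = 202/29 (j(a) = -30/29 - 1*(-8) = -30/29 + 8 = 202/29)
(j(A(5, 0)) - 204572) + 208025 = (202/29 - 204572) + 208025 = -5932386/29 + 208025 = 100339/29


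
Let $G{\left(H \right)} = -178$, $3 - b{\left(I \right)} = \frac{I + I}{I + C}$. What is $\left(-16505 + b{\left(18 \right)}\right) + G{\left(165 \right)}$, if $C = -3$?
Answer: $- \frac{83412}{5} \approx -16682.0$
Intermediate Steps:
$b{\left(I \right)} = 3 - \frac{2 I}{-3 + I}$ ($b{\left(I \right)} = 3 - \frac{I + I}{I - 3} = 3 - \frac{2 I}{-3 + I}$)
$\left(-16505 + b{\left(18 \right)}\right) + G{\left(165 \right)} = \left(-16505 + \frac{-9 + 18}{-3 + 18}\right) - 178 = \left(-16505 + \frac{1}{15} \cdot 9\right) - 178 = \left(-16505 + \frac{3}{5}\right) - 178 = - \frac{82522}{5} - 178 = - \frac{83412}{5}$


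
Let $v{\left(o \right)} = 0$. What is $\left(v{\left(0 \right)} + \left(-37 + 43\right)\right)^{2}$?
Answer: $36$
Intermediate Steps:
$\left(v{\left(0 \right)} + \left(-37 + 43\right)\right)^{2} = \left(0 + \left(-37 + 43\right)\right)^{2} = \left(0 + 6\right)^{2} = 6^{2} = 36$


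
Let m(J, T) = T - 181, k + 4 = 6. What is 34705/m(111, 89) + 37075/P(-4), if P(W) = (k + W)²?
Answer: 204505/23 ≈ 8891.5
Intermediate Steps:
k = 2 (k = -4 + 6 = 2)
P(W) = (2 + W)²
m(J, T) = -181 + T
34705/m(111, 89) + 37075/P(-4) = 34705/(-181 + 89) + 37075/((2 - 4)²) = 34705/(-92) + 37075/((-2)²) = 34705*(-1/92) + 37075/4 = -34705/92 + 37075*(¼) = -34705/92 + 37075/4 = 204505/23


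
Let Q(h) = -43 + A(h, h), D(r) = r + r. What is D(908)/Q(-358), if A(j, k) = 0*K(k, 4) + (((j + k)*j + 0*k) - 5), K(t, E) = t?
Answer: 227/32035 ≈ 0.0070860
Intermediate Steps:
D(r) = 2*r
A(j, k) = -5 + j*(j + k) (A(j, k) = 0*k + (((j + k)*j + 0*k) - 5) = 0 + ((j*(j + k) + 0) - 5) = 0 + (j*(j + k) - 5) = 0 + (-5 + j*(j + k)) = -5 + j*(j + k))
Q(h) = -48 + 2*h² (Q(h) = -43 + (-5 + h² + h*h) = -43 + (-5 + h² + h²) = -43 + (-5 + 2*h²) = -48 + 2*h²)
D(908)/Q(-358) = (2*908)/(-48 + 2*(-358)²) = 1816/(-48 + 2*128164) = 1816/(-48 + 256328) = 1816/256280 = 1816*(1/256280) = 227/32035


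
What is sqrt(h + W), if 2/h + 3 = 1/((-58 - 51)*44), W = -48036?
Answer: 2*I*sqrt(2486417746711)/14389 ≈ 219.17*I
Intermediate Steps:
h = -9592/14389 (h = 2/(-3 + 1/((-58 - 51)*44)) = 2/(-3 + 1/(-109*44)) = 2/(-3 + 1/(-4796)) = 2/(-3 - 1/4796) = 2/(-14389/4796) = 2*(-4796/14389) = -9592/14389 ≈ -0.66662)
sqrt(h + W) = sqrt(-9592/14389 - 48036) = sqrt(-691199596/14389) = 2*I*sqrt(2486417746711)/14389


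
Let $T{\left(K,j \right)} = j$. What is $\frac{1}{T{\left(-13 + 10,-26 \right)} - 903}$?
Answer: $- \frac{1}{929} \approx -0.0010764$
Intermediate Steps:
$\frac{1}{T{\left(-13 + 10,-26 \right)} - 903} = \frac{1}{-26 - 903} = \frac{1}{-929} = - \frac{1}{929}$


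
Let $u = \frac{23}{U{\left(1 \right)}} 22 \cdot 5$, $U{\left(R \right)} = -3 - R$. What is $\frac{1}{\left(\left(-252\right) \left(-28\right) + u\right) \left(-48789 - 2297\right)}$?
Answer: $- \frac{1}{328150921} \approx -3.0474 \cdot 10^{-9}$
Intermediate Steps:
$u = - \frac{1265}{2}$ ($u = \frac{23}{-3 - 1} \cdot 22 \cdot 5 = \frac{23}{-4} \cdot 22 \cdot 5 = 23 \left(- \frac{1}{4}\right) 22 \cdot 5 = \left(- \frac{23}{4}\right) 22 \cdot 5 = \left(- \frac{253}{2}\right) 5 = - \frac{1265}{2} \approx -632.5$)
$\frac{1}{\left(\left(-252\right) \left(-28\right) + u\right) \left(-48789 - 2297\right)} = \frac{1}{\left(\left(-252\right) \left(-28\right) - \frac{1265}{2}\right) \left(-48789 - 2297\right)} = \frac{1}{\left(7056 - \frac{1265}{2}\right) \left(-51086\right)} = \frac{1}{\frac{12847}{2} \left(-51086\right)} = \frac{1}{-328150921} = - \frac{1}{328150921}$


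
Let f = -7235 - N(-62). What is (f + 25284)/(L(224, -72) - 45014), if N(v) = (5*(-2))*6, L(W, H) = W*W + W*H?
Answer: -18109/10966 ≈ -1.6514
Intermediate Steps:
L(W, H) = W² + H*W
N(v) = -60 (N(v) = -10*6 = -60)
f = -7175 (f = -7235 - 1*(-60) = -7235 + 60 = -7175)
(f + 25284)/(L(224, -72) - 45014) = (-7175 + 25284)/(224*(-72 + 224) - 45014) = 18109/(224*152 - 45014) = 18109/(34048 - 45014) = 18109/(-10966) = 18109*(-1/10966) = -18109/10966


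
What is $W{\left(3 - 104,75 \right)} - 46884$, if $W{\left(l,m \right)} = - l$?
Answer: $-46783$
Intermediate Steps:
$W{\left(3 - 104,75 \right)} - 46884 = - (3 - 104) - 46884 = \left(-1\right) \left(-101\right) - 46884 = 101 - 46884 = -46783$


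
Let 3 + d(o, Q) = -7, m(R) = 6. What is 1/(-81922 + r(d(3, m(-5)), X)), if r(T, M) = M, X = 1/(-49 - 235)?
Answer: -284/23265849 ≈ -1.2207e-5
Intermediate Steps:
d(o, Q) = -10 (d(o, Q) = -3 - 7 = -10)
X = -1/284 (X = 1/(-284) = -1/284 ≈ -0.0035211)
1/(-81922 + r(d(3, m(-5)), X)) = 1/(-81922 - 1/284) = 1/(-23265849/284) = -284/23265849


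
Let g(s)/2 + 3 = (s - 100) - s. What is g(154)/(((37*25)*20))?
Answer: -103/9250 ≈ -0.011135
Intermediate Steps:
g(s) = -206 (g(s) = -6 + 2*((s - 100) - s) = -6 + 2*((-100 + s) - s) = -6 + 2*(-100) = -6 - 200 = -206)
g(154)/(((37*25)*20)) = -206/((37*25)*20) = -206/(925*20) = -206/18500 = -206*1/18500 = -103/9250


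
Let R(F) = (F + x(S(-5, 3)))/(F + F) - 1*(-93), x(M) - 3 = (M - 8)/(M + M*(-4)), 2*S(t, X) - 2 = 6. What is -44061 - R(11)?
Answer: -2914207/66 ≈ -44155.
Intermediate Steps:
S(t, X) = 4 (S(t, X) = 1 + (½)*6 = 1 + 3 = 4)
x(M) = 3 - (-8 + M)/(3*M) (x(M) = 3 + (M - 8)/(M + M*(-4)) = 3 + (-8 + M)/(M - 4*M) = 3 + (-8 + M)/((-3*M)) = 3 + (-8 + M)*(-1/(3*M)) = 3 - (-8 + M)/(3*M))
R(F) = 93 + (10/3 + F)/(2*F) (R(F) = (F + (8/3)*(1 + 4)/4)/(F + F) - 1*(-93) = (F + (8/3)*(¼)*5)/((2*F)) + 93 = (F + 10/3)*(1/(2*F)) + 93 = (10/3 + F)*(1/(2*F)) + 93 = (10/3 + F)/(2*F) + 93 = 93 + (10/3 + F)/(2*F))
-44061 - R(11) = -44061 - (10 + 561*11)/(6*11) = -44061 - (10 + 6171)/(6*11) = -44061 - 6181/(6*11) = -44061 - 1*6181/66 = -44061 - 6181/66 = -2914207/66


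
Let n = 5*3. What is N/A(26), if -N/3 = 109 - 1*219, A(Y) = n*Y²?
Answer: 11/338 ≈ 0.032544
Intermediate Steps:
n = 15
A(Y) = 15*Y²
N = 330 (N = -3*(109 - 1*219) = -3*(109 - 219) = -3*(-110) = 330)
N/A(26) = 330/((15*26²)) = 330/((15*676)) = 330/10140 = 330*(1/10140) = 11/338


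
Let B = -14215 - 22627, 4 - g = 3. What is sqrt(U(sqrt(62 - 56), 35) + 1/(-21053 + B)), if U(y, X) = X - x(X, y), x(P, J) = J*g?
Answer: sqrt(117314027980 - 3351831025*sqrt(6))/57895 ≈ 5.7053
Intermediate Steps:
g = 1 (g = 4 - 1*3 = 4 - 3 = 1)
x(P, J) = J (x(P, J) = J*1 = J)
B = -36842
U(y, X) = X - y
sqrt(U(sqrt(62 - 56), 35) + 1/(-21053 + B)) = sqrt((35 - sqrt(62 - 56)) + 1/(-21053 - 36842)) = sqrt((35 - sqrt(6)) + 1/(-57895)) = sqrt((35 - sqrt(6)) - 1/57895) = sqrt(2026324/57895 - sqrt(6))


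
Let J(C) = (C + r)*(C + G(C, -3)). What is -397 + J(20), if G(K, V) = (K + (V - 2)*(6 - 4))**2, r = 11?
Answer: 3323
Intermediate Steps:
G(K, V) = (-4 + K + 2*V)**2 (G(K, V) = (K + (-2 + V)*2)**2 = (K + (-4 + 2*V))**2 = (-4 + K + 2*V)**2)
J(C) = (11 + C)*(C + (-10 + C)**2) (J(C) = (C + 11)*(C + (-4 + C + 2*(-3))**2) = (11 + C)*(C + (-4 + C - 6)**2) = (11 + C)*(C + (-10 + C)**2))
-397 + J(20) = -397 + (1100 + 20**3 - 109*20 - 8*20**2) = -397 + (1100 + 8000 - 2180 - 8*400) = -397 + (1100 + 8000 - 2180 - 3200) = -397 + 3720 = 3323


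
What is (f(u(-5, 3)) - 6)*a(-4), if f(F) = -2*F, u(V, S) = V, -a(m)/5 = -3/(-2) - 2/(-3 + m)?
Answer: -250/7 ≈ -35.714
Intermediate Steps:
a(m) = -15/2 + 10/(-3 + m) (a(m) = -5*(-3/(-2) - 2/(-3 + m)) = -5*(-3*(-½) - 2/(-3 + m)) = -5*(3/2 - 2/(-3 + m)) = -15/2 + 10/(-3 + m))
(f(u(-5, 3)) - 6)*a(-4) = (-2*(-5) - 6)*(5*(13 - 3*(-4))/(2*(-3 - 4))) = (10 - 6)*((5/2)*(13 + 12)/(-7)) = 4*((5/2)*(-⅐)*25) = 4*(-125/14) = -250/7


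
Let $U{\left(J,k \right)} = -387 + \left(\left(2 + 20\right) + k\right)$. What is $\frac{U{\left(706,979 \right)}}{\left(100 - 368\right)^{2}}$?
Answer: $\frac{307}{35912} \approx 0.0085487$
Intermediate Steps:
$U{\left(J,k \right)} = -365 + k$ ($U{\left(J,k \right)} = -387 + \left(22 + k\right) = -365 + k$)
$\frac{U{\left(706,979 \right)}}{\left(100 - 368\right)^{2}} = \frac{-365 + 979}{\left(100 - 368\right)^{2}} = \frac{614}{\left(-268\right)^{2}} = \frac{614}{71824} = 614 \cdot \frac{1}{71824} = \frac{307}{35912}$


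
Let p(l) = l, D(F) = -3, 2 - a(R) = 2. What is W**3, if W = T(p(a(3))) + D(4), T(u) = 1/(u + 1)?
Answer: -8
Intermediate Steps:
a(R) = 0 (a(R) = 2 - 1*2 = 2 - 2 = 0)
T(u) = 1/(1 + u)
W = -2 (W = 1/(1 + 0) - 3 = 1/1 - 3 = 1 - 3 = -2)
W**3 = (-2)**3 = -8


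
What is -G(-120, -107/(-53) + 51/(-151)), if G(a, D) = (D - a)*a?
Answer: 116857680/8003 ≈ 14602.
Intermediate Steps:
G(a, D) = a*(D - a)
-G(-120, -107/(-53) + 51/(-151)) = -(-120)*((-107/(-53) + 51/(-151)) - 1*(-120)) = -(-120)*((-107*(-1/53) + 51*(-1/151)) + 120) = -(-120)*((107/53 - 51/151) + 120) = -(-120)*(13454/8003 + 120) = -(-120)*973814/8003 = -1*(-116857680/8003) = 116857680/8003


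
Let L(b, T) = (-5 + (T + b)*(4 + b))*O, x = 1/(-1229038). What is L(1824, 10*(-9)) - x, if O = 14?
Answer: 54540353187405/1229038 ≈ 4.4376e+7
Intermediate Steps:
x = -1/1229038 ≈ -8.1364e-7
L(b, T) = -70 + 14*(4 + b)*(T + b) (L(b, T) = (-5 + (T + b)*(4 + b))*14 = (-5 + (4 + b)*(T + b))*14 = -70 + 14*(4 + b)*(T + b))
L(1824, 10*(-9)) - x = (-70 + 14*1824² + 56*(10*(-9)) + 56*1824 + 14*(10*(-9))*1824) - 1*(-1/1229038) = (-70 + 14*3326976 + 56*(-90) + 102144 + 14*(-90)*1824) + 1/1229038 = (-70 + 46577664 - 5040 + 102144 - 2298240) + 1/1229038 = 44376458 + 1/1229038 = 54540353187405/1229038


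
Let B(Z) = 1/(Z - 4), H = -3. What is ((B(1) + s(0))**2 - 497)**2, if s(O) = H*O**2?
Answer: 19998784/81 ≈ 2.4690e+5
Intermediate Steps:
s(O) = -3*O**2
B(Z) = 1/(-4 + Z)
((B(1) + s(0))**2 - 497)**2 = ((1/(-4 + 1) - 3*0**2)**2 - 497)**2 = ((1/(-3) - 3*0)**2 - 497)**2 = ((-1/3 + 0)**2 - 497)**2 = ((-1/3)**2 - 497)**2 = (1/9 - 497)**2 = (-4472/9)**2 = 19998784/81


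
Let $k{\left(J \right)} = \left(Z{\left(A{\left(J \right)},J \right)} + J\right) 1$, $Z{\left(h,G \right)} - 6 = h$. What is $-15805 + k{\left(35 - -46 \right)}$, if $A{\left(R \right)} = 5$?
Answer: $-15713$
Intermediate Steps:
$Z{\left(h,G \right)} = 6 + h$
$k{\left(J \right)} = 11 + J$ ($k{\left(J \right)} = \left(\left(6 + 5\right) + J\right) 1 = \left(11 + J\right) 1 = 11 + J$)
$-15805 + k{\left(35 - -46 \right)} = -15805 + \left(11 + \left(35 - -46\right)\right) = -15805 + \left(11 + \left(35 + 46\right)\right) = -15805 + \left(11 + 81\right) = -15805 + 92 = -15713$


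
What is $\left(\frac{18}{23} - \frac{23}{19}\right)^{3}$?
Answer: $- \frac{6539203}{83453453} \approx -0.078357$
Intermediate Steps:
$\left(\frac{18}{23} - \frac{23}{19}\right)^{3} = \left(- \frac{187}{437}\right)^{3} = - \frac{6539203}{83453453}$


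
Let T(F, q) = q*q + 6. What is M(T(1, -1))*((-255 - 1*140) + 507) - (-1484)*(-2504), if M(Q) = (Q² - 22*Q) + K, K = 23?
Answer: -3725120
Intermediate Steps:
T(F, q) = 6 + q² (T(F, q) = q² + 6 = 6 + q²)
M(Q) = 23 + Q² - 22*Q (M(Q) = (Q² - 22*Q) + 23 = 23 + Q² - 22*Q)
M(T(1, -1))*((-255 - 1*140) + 507) - (-1484)*(-2504) = (23 + (6 + (-1)²)² - 22*(6 + (-1)²))*((-255 - 1*140) + 507) - (-1484)*(-2504) = (23 + (6 + 1)² - 22*(6 + 1))*((-255 - 140) + 507) - 1*3715936 = (23 + 7² - 22*7)*(-395 + 507) - 3715936 = (23 + 49 - 154)*112 - 3715936 = -82*112 - 3715936 = -9184 - 3715936 = -3725120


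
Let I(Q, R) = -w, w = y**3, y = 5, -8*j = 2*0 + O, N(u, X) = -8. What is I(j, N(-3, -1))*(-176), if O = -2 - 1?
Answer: 22000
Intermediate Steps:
O = -3
j = 3/8 (j = -(2*0 - 3)/8 = -(0 - 3)/8 = -1/8*(-3) = 3/8 ≈ 0.37500)
w = 125 (w = 5**3 = 125)
I(Q, R) = -125 (I(Q, R) = -1*125 = -125)
I(j, N(-3, -1))*(-176) = -125*(-176) = 22000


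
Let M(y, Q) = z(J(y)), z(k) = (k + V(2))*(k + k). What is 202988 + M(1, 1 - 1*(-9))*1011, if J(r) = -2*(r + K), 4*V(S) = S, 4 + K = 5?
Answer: 231296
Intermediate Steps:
K = 1 (K = -4 + 5 = 1)
V(S) = S/4
J(r) = -2 - 2*r (J(r) = -2*(r + 1) = -2*(1 + r) = -2 - 2*r)
z(k) = 2*k*(½ + k) (z(k) = (k + (¼)*2)*(k + k) = (k + ½)*(2*k) = (½ + k)*(2*k) = 2*k*(½ + k))
M(y, Q) = (-3 - 4*y)*(-2 - 2*y) (M(y, Q) = (-2 - 2*y)*(1 + 2*(-2 - 2*y)) = (-2 - 2*y)*(1 + (-4 - 4*y)) = (-2 - 2*y)*(-3 - 4*y) = (-3 - 4*y)*(-2 - 2*y))
202988 + M(1, 1 - 1*(-9))*1011 = 202988 + (2*(1 + 1)*(3 + 4*1))*1011 = 202988 + (2*2*(3 + 4))*1011 = 202988 + (2*2*7)*1011 = 202988 + 28*1011 = 202988 + 28308 = 231296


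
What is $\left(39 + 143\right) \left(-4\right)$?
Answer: $-728$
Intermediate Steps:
$\left(39 + 143\right) \left(-4\right) = 182 \left(-4\right) = -728$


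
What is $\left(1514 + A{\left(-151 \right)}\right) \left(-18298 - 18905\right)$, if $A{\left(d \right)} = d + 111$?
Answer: $-54837222$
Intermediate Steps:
$A{\left(d \right)} = 111 + d$
$\left(1514 + A{\left(-151 \right)}\right) \left(-18298 - 18905\right) = \left(1514 + \left(111 - 151\right)\right) \left(-18298 - 18905\right) = \left(1514 - 40\right) \left(-37203\right) = 1474 \left(-37203\right) = -54837222$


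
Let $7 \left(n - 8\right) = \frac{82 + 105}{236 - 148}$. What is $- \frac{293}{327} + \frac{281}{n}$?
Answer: $\frac{556603}{16895} \approx 32.945$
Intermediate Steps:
$n = \frac{465}{56}$ ($n = 8 + \frac{\left(82 + 105\right) \frac{1}{236 - 148}}{7} = 8 + \frac{187 \cdot \frac{1}{88}}{7} = 8 + \frac{1}{7} \cdot \frac{17}{8} = 8 + \frac{17}{56} = \frac{465}{56} \approx 8.3036$)
$- \frac{293}{327} + \frac{281}{n} = - \frac{293}{327} + \frac{281}{\frac{465}{56}} = \left(-293\right) \frac{1}{327} + 281 \cdot \frac{56}{465} = - \frac{293}{327} + \frac{15736}{465} = \frac{556603}{16895}$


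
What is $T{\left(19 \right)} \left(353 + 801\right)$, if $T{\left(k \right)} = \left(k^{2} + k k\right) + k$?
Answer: $855114$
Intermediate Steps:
$T{\left(k \right)} = k + 2 k^{2}$ ($T{\left(k \right)} = \left(k^{2} + k^{2}\right) + k = 2 k^{2} + k = k + 2 k^{2}$)
$T{\left(19 \right)} \left(353 + 801\right) = 19 \left(1 + 2 \cdot 19\right) \left(353 + 801\right) = 19 \left(1 + 38\right) 1154 = 19 \cdot 39 \cdot 1154 = 741 \cdot 1154 = 855114$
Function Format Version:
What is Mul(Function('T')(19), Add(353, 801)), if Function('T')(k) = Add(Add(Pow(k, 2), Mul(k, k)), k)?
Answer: 855114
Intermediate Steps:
Function('T')(k) = Add(k, Mul(2, Pow(k, 2))) (Function('T')(k) = Add(Add(Pow(k, 2), Pow(k, 2)), k) = Add(Mul(2, Pow(k, 2)), k) = Add(k, Mul(2, Pow(k, 2))))
Mul(Function('T')(19), Add(353, 801)) = Mul(Mul(19, Add(1, Mul(2, 19))), Add(353, 801)) = Mul(Mul(19, Add(1, 38)), 1154) = Mul(Mul(19, 39), 1154) = Mul(741, 1154) = 855114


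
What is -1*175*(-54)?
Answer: 9450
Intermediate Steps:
-1*175*(-54) = -175*(-54) = 9450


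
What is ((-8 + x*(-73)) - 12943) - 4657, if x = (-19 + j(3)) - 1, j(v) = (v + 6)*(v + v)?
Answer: -20090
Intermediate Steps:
j(v) = 2*v*(6 + v) (j(v) = (6 + v)*(2*v) = 2*v*(6 + v))
x = 34 (x = (-19 + 2*3*(6 + 3)) - 1 = (-19 + 2*3*9) - 1 = (-19 + 54) - 1 = 35 - 1 = 34)
((-8 + x*(-73)) - 12943) - 4657 = ((-8 + 34*(-73)) - 12943) - 4657 = ((-8 - 2482) - 12943) - 4657 = (-2490 - 12943) - 4657 = -15433 - 4657 = -20090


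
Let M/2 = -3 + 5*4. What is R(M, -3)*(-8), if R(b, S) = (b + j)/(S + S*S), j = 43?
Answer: -308/3 ≈ -102.67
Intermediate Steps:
M = 34 (M = 2*(-3 + 5*4) = 2*(-3 + 20) = 2*17 = 34)
R(b, S) = (43 + b)/(S + S²) (R(b, S) = (b + 43)/(S + S*S) = (43 + b)/(S + S²))
R(M, -3)*(-8) = ((43 + 34)/((-3)*(1 - 3)))*(-8) = -⅓*77/(-2)*(-8) = -⅓*(-½)*77*(-8) = (77/6)*(-8) = -308/3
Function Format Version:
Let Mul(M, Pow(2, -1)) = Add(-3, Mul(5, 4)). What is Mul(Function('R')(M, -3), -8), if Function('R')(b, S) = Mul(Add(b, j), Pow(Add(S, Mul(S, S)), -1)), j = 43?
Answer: Rational(-308, 3) ≈ -102.67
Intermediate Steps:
M = 34 (M = Mul(2, Add(-3, Mul(5, 4))) = Mul(2, Add(-3, 20)) = Mul(2, 17) = 34)
Function('R')(b, S) = Mul(Pow(Add(S, Pow(S, 2)), -1), Add(43, b)) (Function('R')(b, S) = Mul(Add(b, 43), Pow(Add(S, Mul(S, S)), -1)) = Mul(Add(43, b), Pow(Add(S, Pow(S, 2)), -1)) = Mul(Pow(Add(S, Pow(S, 2)), -1), Add(43, b)))
Mul(Function('R')(M, -3), -8) = Mul(Mul(Pow(-3, -1), Pow(Add(1, -3), -1), Add(43, 34)), -8) = Mul(Mul(Rational(-1, 3), Pow(-2, -1), 77), -8) = Mul(Mul(Rational(-1, 3), Rational(-1, 2), 77), -8) = Mul(Rational(77, 6), -8) = Rational(-308, 3)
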